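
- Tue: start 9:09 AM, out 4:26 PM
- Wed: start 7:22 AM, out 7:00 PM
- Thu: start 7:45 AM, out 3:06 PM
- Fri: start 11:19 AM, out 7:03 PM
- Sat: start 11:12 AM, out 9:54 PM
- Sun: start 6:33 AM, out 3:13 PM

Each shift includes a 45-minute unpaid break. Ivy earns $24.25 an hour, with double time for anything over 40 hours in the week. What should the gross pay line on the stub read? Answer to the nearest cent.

$1400.03

Tue: 9:09 AM–4:26 PM = 7 h 17 min; less 45 min break → 6 h 32 min
Wed: 7:22 AM–7:00 PM = 11 h 38 min; less 45 min break → 10 h 53 min
Thu: 7:45 AM–3:06 PM = 7 h 21 min; less 45 min break → 6 h 36 min
Fri: 11:19 AM–7:03 PM = 7 h 44 min; less 45 min break → 6 h 59 min
Sat: 11:12 AM–9:54 PM = 10 h 42 min; less 45 min break → 9 h 57 min
Sun: 6:33 AM–3:13 PM = 8 h 40 min; less 45 min break → 7 h 55 min
Total worked: 48 h 52 min = 2932 min.
Regular 40 h 0 min = 2400 min at $24.25/h; overtime 8 h 52 min = 532 min at $48.50/h.
Pay = (2400 × $24.25 + 532 × $48.50) ÷ 60 = $1400.03.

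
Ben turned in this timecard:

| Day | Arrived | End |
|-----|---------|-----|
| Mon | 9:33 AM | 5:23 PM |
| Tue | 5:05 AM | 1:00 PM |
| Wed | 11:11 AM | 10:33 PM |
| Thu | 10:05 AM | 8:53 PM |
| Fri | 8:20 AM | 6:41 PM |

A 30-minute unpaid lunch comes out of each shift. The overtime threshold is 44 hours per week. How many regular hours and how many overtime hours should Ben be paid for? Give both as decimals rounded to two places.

Mon: 9:33 AM–5:23 PM = 7 h 50 min; less 30 min break → 7 h 20 min
Tue: 5:05 AM–1:00 PM = 7 h 55 min; less 30 min break → 7 h 25 min
Wed: 11:11 AM–10:33 PM = 11 h 22 min; less 30 min break → 10 h 52 min
Thu: 10:05 AM–8:53 PM = 10 h 48 min; less 30 min break → 10 h 18 min
Fri: 8:20 AM–6:41 PM = 10 h 21 min; less 30 min break → 9 h 51 min
Total worked: 45 h 46 min = 45.77 h.
Threshold 44 h → overtime 1 h 46 min, regular 44 h 0 min.

Regular 44.00 hours, overtime 1.77 hours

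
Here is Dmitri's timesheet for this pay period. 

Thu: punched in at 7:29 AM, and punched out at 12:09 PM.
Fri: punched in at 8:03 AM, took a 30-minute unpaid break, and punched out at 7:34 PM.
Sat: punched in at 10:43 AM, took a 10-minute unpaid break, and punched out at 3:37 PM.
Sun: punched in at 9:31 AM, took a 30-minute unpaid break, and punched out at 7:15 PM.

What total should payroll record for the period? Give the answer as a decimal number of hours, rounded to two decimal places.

Thu: 7:29 AM–12:09 PM = 4 h 40 min
Fri: 8:03 AM–7:34 PM = 11 h 31 min; less 30 min break → 11 h 1 min
Sat: 10:43 AM–3:37 PM = 4 h 54 min; less 10 min break → 4 h 44 min
Sun: 9:31 AM–7:15 PM = 9 h 44 min; less 30 min break → 9 h 14 min
Total: 4 h 40 min + 11 h 1 min + 4 h 44 min + 9 h 14 min = 29 h 39 min.

29.65 hours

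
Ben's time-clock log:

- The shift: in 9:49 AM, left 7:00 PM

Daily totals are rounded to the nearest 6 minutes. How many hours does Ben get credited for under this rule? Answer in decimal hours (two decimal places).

The shift: 9:49 AM–7:00 PM = 9 h 11 min → rounds to 9 h 12 min

9.20 hours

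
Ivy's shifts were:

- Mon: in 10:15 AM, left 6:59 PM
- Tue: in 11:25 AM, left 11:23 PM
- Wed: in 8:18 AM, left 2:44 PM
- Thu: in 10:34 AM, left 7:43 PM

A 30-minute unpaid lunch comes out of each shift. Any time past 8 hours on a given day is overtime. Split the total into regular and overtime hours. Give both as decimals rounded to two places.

Regular 29.93 hours, overtime 4.35 hours

Mon: 10:15 AM–6:59 PM = 8 h 44 min; less 30 min break → 8 h 14 min
Tue: 11:25 AM–11:23 PM = 11 h 58 min; less 30 min break → 11 h 28 min
Wed: 8:18 AM–2:44 PM = 6 h 26 min; less 30 min break → 5 h 56 min
Thu: 10:34 AM–7:43 PM = 9 h 9 min; less 30 min break → 8 h 39 min
Mon reg 8 h 0 min / OT 0 h 14 min; Tue reg 8 h 0 min / OT 3 h 28 min; Wed reg 5 h 56 min / OT 0 h 0 min; Thu reg 8 h 0 min / OT 0 h 39 min.
Totals: regular 29 h 56 min, overtime 4 h 21 min.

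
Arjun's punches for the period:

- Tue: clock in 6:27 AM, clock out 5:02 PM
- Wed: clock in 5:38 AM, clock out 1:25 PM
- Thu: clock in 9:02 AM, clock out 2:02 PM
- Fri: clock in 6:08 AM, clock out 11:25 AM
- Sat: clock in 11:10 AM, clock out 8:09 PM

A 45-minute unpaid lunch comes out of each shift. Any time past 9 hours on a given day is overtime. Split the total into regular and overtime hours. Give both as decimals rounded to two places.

Regular 33.05 hours, overtime 0.83 hours

Tue: 6:27 AM–5:02 PM = 10 h 35 min; less 45 min break → 9 h 50 min
Wed: 5:38 AM–1:25 PM = 7 h 47 min; less 45 min break → 7 h 2 min
Thu: 9:02 AM–2:02 PM = 5 h 0 min; less 45 min break → 4 h 15 min
Fri: 6:08 AM–11:25 AM = 5 h 17 min; less 45 min break → 4 h 32 min
Sat: 11:10 AM–8:09 PM = 8 h 59 min; less 45 min break → 8 h 14 min
Tue reg 9 h 0 min / OT 0 h 50 min; Wed reg 7 h 2 min / OT 0 h 0 min; Thu reg 4 h 15 min / OT 0 h 0 min; Fri reg 4 h 32 min / OT 0 h 0 min; Sat reg 8 h 14 min / OT 0 h 0 min.
Totals: regular 33 h 3 min, overtime 0 h 50 min.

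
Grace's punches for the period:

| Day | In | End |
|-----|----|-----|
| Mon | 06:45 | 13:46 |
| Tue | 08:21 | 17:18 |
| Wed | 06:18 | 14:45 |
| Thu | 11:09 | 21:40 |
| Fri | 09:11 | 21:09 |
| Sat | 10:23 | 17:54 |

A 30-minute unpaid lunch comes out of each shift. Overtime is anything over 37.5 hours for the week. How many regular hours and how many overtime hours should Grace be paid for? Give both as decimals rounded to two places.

Regular 37.50 hours, overtime 13.92 hours

Mon: 06:45–13:46 = 7 h 1 min; less 30 min break → 6 h 31 min
Tue: 08:21–17:18 = 8 h 57 min; less 30 min break → 8 h 27 min
Wed: 06:18–14:45 = 8 h 27 min; less 30 min break → 7 h 57 min
Thu: 11:09–21:40 = 10 h 31 min; less 30 min break → 10 h 1 min
Fri: 09:11–21:09 = 11 h 58 min; less 30 min break → 11 h 28 min
Sat: 10:23–17:54 = 7 h 31 min; less 30 min break → 7 h 1 min
Total worked: 51 h 25 min = 51.42 h.
Threshold 37.5 h → overtime 13 h 55 min, regular 37 h 30 min.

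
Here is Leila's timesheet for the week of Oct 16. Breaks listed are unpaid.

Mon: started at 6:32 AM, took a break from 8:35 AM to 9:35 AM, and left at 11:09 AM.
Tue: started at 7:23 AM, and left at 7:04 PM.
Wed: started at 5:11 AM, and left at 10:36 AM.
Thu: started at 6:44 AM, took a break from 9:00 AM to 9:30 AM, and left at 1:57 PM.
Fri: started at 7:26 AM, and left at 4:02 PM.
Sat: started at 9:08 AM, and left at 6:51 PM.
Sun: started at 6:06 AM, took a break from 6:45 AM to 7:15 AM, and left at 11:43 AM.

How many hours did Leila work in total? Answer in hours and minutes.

50 h 52 min

Mon: 6:32 AM–11:09 AM = 4 h 37 min; less 60 min break → 3 h 37 min
Tue: 7:23 AM–7:04 PM = 11 h 41 min
Wed: 5:11 AM–10:36 AM = 5 h 25 min
Thu: 6:44 AM–1:57 PM = 7 h 13 min; less 30 min break → 6 h 43 min
Fri: 7:26 AM–4:02 PM = 8 h 36 min
Sat: 9:08 AM–6:51 PM = 9 h 43 min
Sun: 6:06 AM–11:43 AM = 5 h 37 min; less 30 min break → 5 h 7 min
Total: 3 h 37 min + 11 h 41 min + 5 h 25 min + 6 h 43 min + 8 h 36 min + 9 h 43 min + 5 h 7 min = 50 h 52 min.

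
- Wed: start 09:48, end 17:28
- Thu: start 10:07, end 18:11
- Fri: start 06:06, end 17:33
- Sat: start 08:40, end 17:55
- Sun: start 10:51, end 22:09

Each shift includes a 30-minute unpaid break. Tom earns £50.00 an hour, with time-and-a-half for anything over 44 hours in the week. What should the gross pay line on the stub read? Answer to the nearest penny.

£2292.50

Wed: 09:48–17:28 = 7 h 40 min; less 30 min break → 7 h 10 min
Thu: 10:07–18:11 = 8 h 4 min; less 30 min break → 7 h 34 min
Fri: 06:06–17:33 = 11 h 27 min; less 30 min break → 10 h 57 min
Sat: 08:40–17:55 = 9 h 15 min; less 30 min break → 8 h 45 min
Sun: 10:51–22:09 = 11 h 18 min; less 30 min break → 10 h 48 min
Total worked: 45 h 14 min = 2714 min.
Regular 44 h 0 min = 2640 min at £50.00/h; overtime 1 h 14 min = 74 min at £75.00/h.
Pay = (2640 × £50.00 + 74 × £75.00) ÷ 60 = £2292.50.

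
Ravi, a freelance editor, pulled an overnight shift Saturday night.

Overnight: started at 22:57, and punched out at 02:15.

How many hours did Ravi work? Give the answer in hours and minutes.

Overnight: 22:57 → midnight = 1 h 3 min; midnight → 02:15 = 2 h 15 min; span 3 h 18 min

3 h 18 min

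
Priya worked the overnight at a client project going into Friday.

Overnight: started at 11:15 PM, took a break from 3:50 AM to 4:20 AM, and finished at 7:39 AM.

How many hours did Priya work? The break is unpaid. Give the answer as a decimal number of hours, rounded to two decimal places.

Overnight: 11:15 PM → midnight = 0 h 45 min; midnight → 7:39 AM = 7 h 39 min; span 8 h 24 min; less 30 min break → 7 h 54 min

7.90 hours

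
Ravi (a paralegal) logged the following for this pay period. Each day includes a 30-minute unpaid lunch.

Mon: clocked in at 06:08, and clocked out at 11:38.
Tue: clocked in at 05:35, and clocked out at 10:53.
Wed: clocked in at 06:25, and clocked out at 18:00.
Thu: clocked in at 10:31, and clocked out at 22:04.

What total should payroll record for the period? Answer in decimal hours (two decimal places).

Mon: 06:08–11:38 = 5 h 30 min; less 30 min break → 5 h 0 min
Tue: 05:35–10:53 = 5 h 18 min; less 30 min break → 4 h 48 min
Wed: 06:25–18:00 = 11 h 35 min; less 30 min break → 11 h 5 min
Thu: 10:31–22:04 = 11 h 33 min; less 30 min break → 11 h 3 min
Total: 5 h 0 min + 4 h 48 min + 11 h 5 min + 11 h 3 min = 31 h 56 min.

31.93 hours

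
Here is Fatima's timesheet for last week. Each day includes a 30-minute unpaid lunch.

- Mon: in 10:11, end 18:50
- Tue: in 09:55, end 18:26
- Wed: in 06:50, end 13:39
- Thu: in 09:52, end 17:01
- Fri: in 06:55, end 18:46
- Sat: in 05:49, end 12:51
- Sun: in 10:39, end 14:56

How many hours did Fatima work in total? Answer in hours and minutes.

50 h 48 min

Mon: 10:11–18:50 = 8 h 39 min; less 30 min break → 8 h 9 min
Tue: 09:55–18:26 = 8 h 31 min; less 30 min break → 8 h 1 min
Wed: 06:50–13:39 = 6 h 49 min; less 30 min break → 6 h 19 min
Thu: 09:52–17:01 = 7 h 9 min; less 30 min break → 6 h 39 min
Fri: 06:55–18:46 = 11 h 51 min; less 30 min break → 11 h 21 min
Sat: 05:49–12:51 = 7 h 2 min; less 30 min break → 6 h 32 min
Sun: 10:39–14:56 = 4 h 17 min; less 30 min break → 3 h 47 min
Total: 8 h 9 min + 8 h 1 min + 6 h 19 min + 6 h 39 min + 11 h 21 min + 6 h 32 min + 3 h 47 min = 50 h 48 min.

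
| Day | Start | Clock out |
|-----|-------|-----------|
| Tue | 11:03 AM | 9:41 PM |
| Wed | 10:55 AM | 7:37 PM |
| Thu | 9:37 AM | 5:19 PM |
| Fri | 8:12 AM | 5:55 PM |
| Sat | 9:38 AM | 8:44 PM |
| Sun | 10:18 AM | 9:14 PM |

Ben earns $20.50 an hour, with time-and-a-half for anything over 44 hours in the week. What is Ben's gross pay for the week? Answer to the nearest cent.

$1356.59

Tue: 11:03 AM–9:41 PM = 10 h 38 min
Wed: 10:55 AM–7:37 PM = 8 h 42 min
Thu: 9:37 AM–5:19 PM = 7 h 42 min
Fri: 8:12 AM–5:55 PM = 9 h 43 min
Sat: 9:38 AM–8:44 PM = 11 h 6 min
Sun: 10:18 AM–9:14 PM = 10 h 56 min
Total worked: 58 h 47 min = 3527 min.
Regular 44 h 0 min = 2640 min at $20.50/h; overtime 14 h 47 min = 887 min at $30.75/h.
Pay = (2640 × $20.50 + 887 × $30.75) ÷ 60 = $1356.59.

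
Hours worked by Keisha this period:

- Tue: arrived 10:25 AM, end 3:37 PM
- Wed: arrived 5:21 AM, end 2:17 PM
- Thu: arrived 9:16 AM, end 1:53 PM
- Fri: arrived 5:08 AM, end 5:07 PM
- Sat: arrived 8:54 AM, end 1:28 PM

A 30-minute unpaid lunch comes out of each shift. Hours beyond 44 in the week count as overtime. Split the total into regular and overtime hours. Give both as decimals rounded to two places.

Tue: 10:25 AM–3:37 PM = 5 h 12 min; less 30 min break → 4 h 42 min
Wed: 5:21 AM–2:17 PM = 8 h 56 min; less 30 min break → 8 h 26 min
Thu: 9:16 AM–1:53 PM = 4 h 37 min; less 30 min break → 4 h 7 min
Fri: 5:08 AM–5:07 PM = 11 h 59 min; less 30 min break → 11 h 29 min
Sat: 8:54 AM–1:28 PM = 4 h 34 min; less 30 min break → 4 h 4 min
Total worked: 32 h 48 min = 32.80 h.
Threshold 44 h → overtime 0 h 0 min, regular 32 h 48 min.

Regular 32.80 hours, overtime 0.00 hours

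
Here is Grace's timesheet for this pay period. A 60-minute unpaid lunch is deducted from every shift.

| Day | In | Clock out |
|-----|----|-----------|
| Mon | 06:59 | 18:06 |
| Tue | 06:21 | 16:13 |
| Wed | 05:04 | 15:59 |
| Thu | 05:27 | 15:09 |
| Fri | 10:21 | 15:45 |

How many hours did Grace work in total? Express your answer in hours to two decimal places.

42.00 hours

Mon: 06:59–18:06 = 11 h 7 min; less 60 min break → 10 h 7 min
Tue: 06:21–16:13 = 9 h 52 min; less 60 min break → 8 h 52 min
Wed: 05:04–15:59 = 10 h 55 min; less 60 min break → 9 h 55 min
Thu: 05:27–15:09 = 9 h 42 min; less 60 min break → 8 h 42 min
Fri: 10:21–15:45 = 5 h 24 min; less 60 min break → 4 h 24 min
Total: 10 h 7 min + 8 h 52 min + 9 h 55 min + 8 h 42 min + 4 h 24 min = 42 h 0 min.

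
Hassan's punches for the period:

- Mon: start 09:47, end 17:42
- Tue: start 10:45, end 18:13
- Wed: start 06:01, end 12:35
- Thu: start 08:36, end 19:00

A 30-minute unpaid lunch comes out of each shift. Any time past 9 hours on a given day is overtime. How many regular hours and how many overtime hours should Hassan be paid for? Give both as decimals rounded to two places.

Mon: 09:47–17:42 = 7 h 55 min; less 30 min break → 7 h 25 min
Tue: 10:45–18:13 = 7 h 28 min; less 30 min break → 6 h 58 min
Wed: 06:01–12:35 = 6 h 34 min; less 30 min break → 6 h 4 min
Thu: 08:36–19:00 = 10 h 24 min; less 30 min break → 9 h 54 min
Mon reg 7 h 25 min / OT 0 h 0 min; Tue reg 6 h 58 min / OT 0 h 0 min; Wed reg 6 h 4 min / OT 0 h 0 min; Thu reg 9 h 0 min / OT 0 h 54 min.
Totals: regular 29 h 27 min, overtime 0 h 54 min.

Regular 29.45 hours, overtime 0.90 hours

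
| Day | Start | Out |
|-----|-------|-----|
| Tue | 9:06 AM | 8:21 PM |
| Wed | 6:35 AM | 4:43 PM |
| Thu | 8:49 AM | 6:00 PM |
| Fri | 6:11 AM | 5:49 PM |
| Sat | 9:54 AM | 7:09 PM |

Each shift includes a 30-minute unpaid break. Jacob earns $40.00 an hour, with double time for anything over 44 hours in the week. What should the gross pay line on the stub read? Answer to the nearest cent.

$2156.00

Tue: 9:06 AM–8:21 PM = 11 h 15 min; less 30 min break → 10 h 45 min
Wed: 6:35 AM–4:43 PM = 10 h 8 min; less 30 min break → 9 h 38 min
Thu: 8:49 AM–6:00 PM = 9 h 11 min; less 30 min break → 8 h 41 min
Fri: 6:11 AM–5:49 PM = 11 h 38 min; less 30 min break → 11 h 8 min
Sat: 9:54 AM–7:09 PM = 9 h 15 min; less 30 min break → 8 h 45 min
Total worked: 48 h 57 min = 2937 min.
Regular 44 h 0 min = 2640 min at $40.00/h; overtime 4 h 57 min = 297 min at $80.00/h.
Pay = (2640 × $40.00 + 297 × $80.00) ÷ 60 = $2156.00.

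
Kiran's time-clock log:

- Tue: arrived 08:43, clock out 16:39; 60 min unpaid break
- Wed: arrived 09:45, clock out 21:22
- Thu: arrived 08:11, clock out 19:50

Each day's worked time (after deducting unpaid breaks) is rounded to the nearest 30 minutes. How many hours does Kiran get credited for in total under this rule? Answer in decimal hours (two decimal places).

30.00 hours

Tue: 08:43–16:39 = 7 h 56 min − 60 min = 6 h 56 min → rounds to 7 h 0 min
Wed: 09:45–21:22 = 11 h 37 min → rounds to 11 h 30 min
Thu: 08:11–19:50 = 11 h 39 min → rounds to 11 h 30 min
Total credited: 30 h 0 min.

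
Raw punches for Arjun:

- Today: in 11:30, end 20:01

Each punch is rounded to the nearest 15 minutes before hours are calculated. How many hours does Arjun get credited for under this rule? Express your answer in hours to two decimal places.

Today: in 11:30→11:30, out 20:01→20:00; 8 h 30 min

8.50 hours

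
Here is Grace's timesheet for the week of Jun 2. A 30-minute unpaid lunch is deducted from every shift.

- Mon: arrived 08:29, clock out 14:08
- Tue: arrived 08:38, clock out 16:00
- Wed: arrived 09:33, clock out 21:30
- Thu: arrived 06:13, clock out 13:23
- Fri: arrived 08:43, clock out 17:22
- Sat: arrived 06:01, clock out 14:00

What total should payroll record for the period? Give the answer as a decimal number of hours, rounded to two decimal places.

45.77 hours

Mon: 08:29–14:08 = 5 h 39 min; less 30 min break → 5 h 9 min
Tue: 08:38–16:00 = 7 h 22 min; less 30 min break → 6 h 52 min
Wed: 09:33–21:30 = 11 h 57 min; less 30 min break → 11 h 27 min
Thu: 06:13–13:23 = 7 h 10 min; less 30 min break → 6 h 40 min
Fri: 08:43–17:22 = 8 h 39 min; less 30 min break → 8 h 9 min
Sat: 06:01–14:00 = 7 h 59 min; less 30 min break → 7 h 29 min
Total: 5 h 9 min + 6 h 52 min + 11 h 27 min + 6 h 40 min + 8 h 9 min + 7 h 29 min = 45 h 46 min.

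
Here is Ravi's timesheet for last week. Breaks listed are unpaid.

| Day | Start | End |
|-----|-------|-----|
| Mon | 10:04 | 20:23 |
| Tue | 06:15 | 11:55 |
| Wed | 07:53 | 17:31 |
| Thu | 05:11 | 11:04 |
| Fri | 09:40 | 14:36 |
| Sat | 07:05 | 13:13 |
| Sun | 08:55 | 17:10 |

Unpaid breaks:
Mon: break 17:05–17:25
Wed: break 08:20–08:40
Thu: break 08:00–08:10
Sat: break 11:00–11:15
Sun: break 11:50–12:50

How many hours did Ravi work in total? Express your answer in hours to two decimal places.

48.73 hours

Mon: 10:04–20:23 = 10 h 19 min; less 20 min break → 9 h 59 min
Tue: 06:15–11:55 = 5 h 40 min
Wed: 07:53–17:31 = 9 h 38 min; less 20 min break → 9 h 18 min
Thu: 05:11–11:04 = 5 h 53 min; less 10 min break → 5 h 43 min
Fri: 09:40–14:36 = 4 h 56 min
Sat: 07:05–13:13 = 6 h 8 min; less 15 min break → 5 h 53 min
Sun: 08:55–17:10 = 8 h 15 min; less 60 min break → 7 h 15 min
Total: 9 h 59 min + 5 h 40 min + 9 h 18 min + 5 h 43 min + 4 h 56 min + 5 h 53 min + 7 h 15 min = 48 h 44 min.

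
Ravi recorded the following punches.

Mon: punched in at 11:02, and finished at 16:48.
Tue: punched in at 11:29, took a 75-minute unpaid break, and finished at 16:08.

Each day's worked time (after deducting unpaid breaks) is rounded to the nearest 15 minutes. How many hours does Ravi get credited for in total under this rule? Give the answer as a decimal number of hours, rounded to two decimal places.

Mon: 11:02–16:48 = 5 h 46 min → rounds to 5 h 45 min
Tue: 11:29–16:08 = 4 h 39 min − 75 min = 3 h 24 min → rounds to 3 h 30 min
Total credited: 9 h 15 min.

9.25 hours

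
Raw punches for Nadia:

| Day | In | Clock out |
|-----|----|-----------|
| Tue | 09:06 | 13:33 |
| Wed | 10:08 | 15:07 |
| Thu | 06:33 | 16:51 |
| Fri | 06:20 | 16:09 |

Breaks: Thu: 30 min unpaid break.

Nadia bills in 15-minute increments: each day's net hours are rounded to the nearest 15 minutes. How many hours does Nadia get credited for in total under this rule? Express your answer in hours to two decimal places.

Tue: 09:06–13:33 = 4 h 27 min → rounds to 4 h 30 min
Wed: 10:08–15:07 = 4 h 59 min → rounds to 5 h 0 min
Thu: 06:33–16:51 = 10 h 18 min − 30 min = 9 h 48 min → rounds to 9 h 45 min
Fri: 06:20–16:09 = 9 h 49 min → rounds to 9 h 45 min
Total credited: 29 h 0 min.

29.00 hours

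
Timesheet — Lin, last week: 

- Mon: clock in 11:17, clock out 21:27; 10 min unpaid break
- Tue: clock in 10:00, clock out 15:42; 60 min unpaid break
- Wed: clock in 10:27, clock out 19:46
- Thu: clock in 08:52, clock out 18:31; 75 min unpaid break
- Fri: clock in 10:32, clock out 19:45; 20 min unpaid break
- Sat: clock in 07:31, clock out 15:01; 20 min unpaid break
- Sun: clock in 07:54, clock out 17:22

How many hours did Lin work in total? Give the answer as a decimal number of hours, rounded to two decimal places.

57.93 hours

Mon: 11:17–21:27 = 10 h 10 min; less 10 min break → 10 h 0 min
Tue: 10:00–15:42 = 5 h 42 min; less 60 min break → 4 h 42 min
Wed: 10:27–19:46 = 9 h 19 min
Thu: 08:52–18:31 = 9 h 39 min; less 75 min break → 8 h 24 min
Fri: 10:32–19:45 = 9 h 13 min; less 20 min break → 8 h 53 min
Sat: 07:31–15:01 = 7 h 30 min; less 20 min break → 7 h 10 min
Sun: 07:54–17:22 = 9 h 28 min
Total: 10 h 0 min + 4 h 42 min + 9 h 19 min + 8 h 24 min + 8 h 53 min + 7 h 10 min + 9 h 28 min = 57 h 56 min.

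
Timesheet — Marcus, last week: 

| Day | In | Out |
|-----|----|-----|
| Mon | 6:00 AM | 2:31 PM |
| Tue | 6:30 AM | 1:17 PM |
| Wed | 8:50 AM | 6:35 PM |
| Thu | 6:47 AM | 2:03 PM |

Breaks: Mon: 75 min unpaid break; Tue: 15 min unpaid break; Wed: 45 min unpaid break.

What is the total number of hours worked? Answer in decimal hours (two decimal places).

Mon: 6:00 AM–2:31 PM = 8 h 31 min; less 75 min break → 7 h 16 min
Tue: 6:30 AM–1:17 PM = 6 h 47 min; less 15 min break → 6 h 32 min
Wed: 8:50 AM–6:35 PM = 9 h 45 min; less 45 min break → 9 h 0 min
Thu: 6:47 AM–2:03 PM = 7 h 16 min
Total: 7 h 16 min + 6 h 32 min + 9 h 0 min + 7 h 16 min = 30 h 4 min.

30.07 hours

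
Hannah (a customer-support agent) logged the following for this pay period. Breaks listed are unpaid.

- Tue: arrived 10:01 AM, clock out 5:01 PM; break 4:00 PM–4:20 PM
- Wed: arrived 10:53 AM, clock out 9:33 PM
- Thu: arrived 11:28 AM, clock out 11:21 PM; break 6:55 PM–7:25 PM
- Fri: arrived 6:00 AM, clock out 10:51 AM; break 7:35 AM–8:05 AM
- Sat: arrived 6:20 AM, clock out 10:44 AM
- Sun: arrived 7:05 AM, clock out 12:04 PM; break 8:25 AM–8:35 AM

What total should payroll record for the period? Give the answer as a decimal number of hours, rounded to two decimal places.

Tue: 10:01 AM–5:01 PM = 7 h 0 min; less 20 min break → 6 h 40 min
Wed: 10:53 AM–9:33 PM = 10 h 40 min
Thu: 11:28 AM–11:21 PM = 11 h 53 min; less 30 min break → 11 h 23 min
Fri: 6:00 AM–10:51 AM = 4 h 51 min; less 30 min break → 4 h 21 min
Sat: 6:20 AM–10:44 AM = 4 h 24 min
Sun: 7:05 AM–12:04 PM = 4 h 59 min; less 10 min break → 4 h 49 min
Total: 6 h 40 min + 10 h 40 min + 11 h 23 min + 4 h 21 min + 4 h 24 min + 4 h 49 min = 42 h 17 min.

42.28 hours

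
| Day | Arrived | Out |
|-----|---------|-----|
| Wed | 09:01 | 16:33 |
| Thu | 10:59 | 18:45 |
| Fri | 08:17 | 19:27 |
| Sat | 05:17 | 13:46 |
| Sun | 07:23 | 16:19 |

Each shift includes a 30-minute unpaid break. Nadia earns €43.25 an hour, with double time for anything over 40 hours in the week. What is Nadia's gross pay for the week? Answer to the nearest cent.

Wed: 09:01–16:33 = 7 h 32 min; less 30 min break → 7 h 2 min
Thu: 10:59–18:45 = 7 h 46 min; less 30 min break → 7 h 16 min
Fri: 08:17–19:27 = 11 h 10 min; less 30 min break → 10 h 40 min
Sat: 05:17–13:46 = 8 h 29 min; less 30 min break → 7 h 59 min
Sun: 07:23–16:19 = 8 h 56 min; less 30 min break → 8 h 26 min
Total worked: 41 h 23 min = 2483 min.
Regular 40 h 0 min = 2400 min at €43.25/h; overtime 1 h 23 min = 83 min at €86.50/h.
Pay = (2400 × €43.25 + 83 × €86.50) ÷ 60 = €1849.66.

€1849.66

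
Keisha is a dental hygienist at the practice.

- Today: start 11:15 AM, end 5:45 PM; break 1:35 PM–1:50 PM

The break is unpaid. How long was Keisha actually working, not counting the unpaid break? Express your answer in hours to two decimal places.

6.25 hours

Today: 11:15 AM–5:45 PM = 6 h 30 min; less 15 min break → 6 h 15 min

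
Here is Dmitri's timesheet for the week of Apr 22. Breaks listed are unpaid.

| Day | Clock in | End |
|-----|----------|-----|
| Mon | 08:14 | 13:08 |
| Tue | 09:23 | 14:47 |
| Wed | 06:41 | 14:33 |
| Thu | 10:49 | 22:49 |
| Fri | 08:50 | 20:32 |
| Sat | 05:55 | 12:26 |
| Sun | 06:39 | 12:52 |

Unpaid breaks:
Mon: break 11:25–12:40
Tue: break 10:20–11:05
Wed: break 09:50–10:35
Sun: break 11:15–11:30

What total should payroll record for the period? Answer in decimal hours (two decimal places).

Mon: 08:14–13:08 = 4 h 54 min; less 75 min break → 3 h 39 min
Tue: 09:23–14:47 = 5 h 24 min; less 45 min break → 4 h 39 min
Wed: 06:41–14:33 = 7 h 52 min; less 45 min break → 7 h 7 min
Thu: 10:49–22:49 = 12 h 0 min
Fri: 08:50–20:32 = 11 h 42 min
Sat: 05:55–12:26 = 6 h 31 min
Sun: 06:39–12:52 = 6 h 13 min; less 15 min break → 5 h 58 min
Total: 3 h 39 min + 4 h 39 min + 7 h 7 min + 12 h 0 min + 11 h 42 min + 6 h 31 min + 5 h 58 min = 51 h 36 min.

51.60 hours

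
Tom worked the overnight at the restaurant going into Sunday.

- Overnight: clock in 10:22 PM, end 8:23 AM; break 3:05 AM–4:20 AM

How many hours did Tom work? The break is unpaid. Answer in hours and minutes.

Overnight: 10:22 PM → midnight = 1 h 38 min; midnight → 8:23 AM = 8 h 23 min; span 10 h 1 min; less 75 min break → 8 h 46 min

8 h 46 min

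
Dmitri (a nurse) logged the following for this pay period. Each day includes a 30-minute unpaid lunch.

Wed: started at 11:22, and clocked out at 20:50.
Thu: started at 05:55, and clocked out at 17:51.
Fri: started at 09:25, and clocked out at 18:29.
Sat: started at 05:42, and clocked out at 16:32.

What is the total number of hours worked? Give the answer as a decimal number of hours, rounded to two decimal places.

Wed: 11:22–20:50 = 9 h 28 min; less 30 min break → 8 h 58 min
Thu: 05:55–17:51 = 11 h 56 min; less 30 min break → 11 h 26 min
Fri: 09:25–18:29 = 9 h 4 min; less 30 min break → 8 h 34 min
Sat: 05:42–16:32 = 10 h 50 min; less 30 min break → 10 h 20 min
Total: 8 h 58 min + 11 h 26 min + 8 h 34 min + 10 h 20 min = 39 h 18 min.

39.30 hours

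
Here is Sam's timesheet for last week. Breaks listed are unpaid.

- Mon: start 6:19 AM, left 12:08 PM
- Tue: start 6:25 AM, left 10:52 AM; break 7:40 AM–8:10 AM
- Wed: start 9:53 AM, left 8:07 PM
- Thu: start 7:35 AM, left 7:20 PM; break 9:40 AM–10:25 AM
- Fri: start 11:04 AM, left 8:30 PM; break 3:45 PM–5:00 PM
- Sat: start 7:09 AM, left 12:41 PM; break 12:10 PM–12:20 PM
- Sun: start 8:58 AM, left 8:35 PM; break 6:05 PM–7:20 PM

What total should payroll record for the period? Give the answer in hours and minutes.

54 h 55 min

Mon: 6:19 AM–12:08 PM = 5 h 49 min
Tue: 6:25 AM–10:52 AM = 4 h 27 min; less 30 min break → 3 h 57 min
Wed: 9:53 AM–8:07 PM = 10 h 14 min
Thu: 7:35 AM–7:20 PM = 11 h 45 min; less 45 min break → 11 h 0 min
Fri: 11:04 AM–8:30 PM = 9 h 26 min; less 75 min break → 8 h 11 min
Sat: 7:09 AM–12:41 PM = 5 h 32 min; less 10 min break → 5 h 22 min
Sun: 8:58 AM–8:35 PM = 11 h 37 min; less 75 min break → 10 h 22 min
Total: 5 h 49 min + 3 h 57 min + 10 h 14 min + 11 h 0 min + 8 h 11 min + 5 h 22 min + 10 h 22 min = 54 h 55 min.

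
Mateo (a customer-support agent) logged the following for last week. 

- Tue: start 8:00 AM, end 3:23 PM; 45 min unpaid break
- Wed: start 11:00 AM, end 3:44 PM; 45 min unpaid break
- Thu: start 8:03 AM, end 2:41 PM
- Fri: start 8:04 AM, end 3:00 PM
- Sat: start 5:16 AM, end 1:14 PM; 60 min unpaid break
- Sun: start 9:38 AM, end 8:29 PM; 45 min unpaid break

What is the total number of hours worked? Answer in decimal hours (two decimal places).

41.25 hours

Tue: 8:00 AM–3:23 PM = 7 h 23 min; less 45 min break → 6 h 38 min
Wed: 11:00 AM–3:44 PM = 4 h 44 min; less 45 min break → 3 h 59 min
Thu: 8:03 AM–2:41 PM = 6 h 38 min
Fri: 8:04 AM–3:00 PM = 6 h 56 min
Sat: 5:16 AM–1:14 PM = 7 h 58 min; less 60 min break → 6 h 58 min
Sun: 9:38 AM–8:29 PM = 10 h 51 min; less 45 min break → 10 h 6 min
Total: 6 h 38 min + 3 h 59 min + 6 h 38 min + 6 h 56 min + 6 h 58 min + 10 h 6 min = 41 h 15 min.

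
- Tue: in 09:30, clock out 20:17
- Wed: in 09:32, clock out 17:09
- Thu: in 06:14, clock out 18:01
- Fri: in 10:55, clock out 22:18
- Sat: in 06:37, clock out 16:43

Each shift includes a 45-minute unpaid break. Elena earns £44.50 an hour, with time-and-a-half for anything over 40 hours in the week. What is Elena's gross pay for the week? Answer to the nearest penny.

£2308.44

Tue: 09:30–20:17 = 10 h 47 min; less 45 min break → 10 h 2 min
Wed: 09:32–17:09 = 7 h 37 min; less 45 min break → 6 h 52 min
Thu: 06:14–18:01 = 11 h 47 min; less 45 min break → 11 h 2 min
Fri: 10:55–22:18 = 11 h 23 min; less 45 min break → 10 h 38 min
Sat: 06:37–16:43 = 10 h 6 min; less 45 min break → 9 h 21 min
Total worked: 47 h 55 min = 2875 min.
Regular 40 h 0 min = 2400 min at £44.50/h; overtime 7 h 55 min = 475 min at £66.75/h.
Pay = (2400 × £44.50 + 475 × £66.75) ÷ 60 = £2308.44.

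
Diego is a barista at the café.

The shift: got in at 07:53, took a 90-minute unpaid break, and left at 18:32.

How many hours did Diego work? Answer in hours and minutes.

9 h 9 min

The shift: 07:53–18:32 = 10 h 39 min; less 90 min break → 9 h 9 min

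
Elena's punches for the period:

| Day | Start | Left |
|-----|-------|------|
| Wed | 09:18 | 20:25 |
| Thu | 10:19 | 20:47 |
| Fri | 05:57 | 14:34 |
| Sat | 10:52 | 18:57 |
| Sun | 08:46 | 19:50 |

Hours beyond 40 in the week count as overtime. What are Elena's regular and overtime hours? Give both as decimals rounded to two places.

Regular 40.00 hours, overtime 9.35 hours

Wed: 09:18–20:25 = 11 h 7 min
Thu: 10:19–20:47 = 10 h 28 min
Fri: 05:57–14:34 = 8 h 37 min
Sat: 10:52–18:57 = 8 h 5 min
Sun: 08:46–19:50 = 11 h 4 min
Total worked: 49 h 21 min = 49.35 h.
Threshold 40 h → overtime 9 h 21 min, regular 40 h 0 min.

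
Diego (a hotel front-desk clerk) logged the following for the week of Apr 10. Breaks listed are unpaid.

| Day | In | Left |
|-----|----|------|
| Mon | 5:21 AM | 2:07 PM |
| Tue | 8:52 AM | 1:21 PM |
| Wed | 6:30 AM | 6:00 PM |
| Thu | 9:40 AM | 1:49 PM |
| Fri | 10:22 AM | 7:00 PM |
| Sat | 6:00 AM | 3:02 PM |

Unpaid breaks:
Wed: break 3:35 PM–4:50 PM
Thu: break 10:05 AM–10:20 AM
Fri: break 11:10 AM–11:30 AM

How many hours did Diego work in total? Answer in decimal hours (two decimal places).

Mon: 5:21 AM–2:07 PM = 8 h 46 min
Tue: 8:52 AM–1:21 PM = 4 h 29 min
Wed: 6:30 AM–6:00 PM = 11 h 30 min; less 75 min break → 10 h 15 min
Thu: 9:40 AM–1:49 PM = 4 h 9 min; less 15 min break → 3 h 54 min
Fri: 10:22 AM–7:00 PM = 8 h 38 min; less 20 min break → 8 h 18 min
Sat: 6:00 AM–3:02 PM = 9 h 2 min
Total: 8 h 46 min + 4 h 29 min + 10 h 15 min + 3 h 54 min + 8 h 18 min + 9 h 2 min = 44 h 44 min.

44.73 hours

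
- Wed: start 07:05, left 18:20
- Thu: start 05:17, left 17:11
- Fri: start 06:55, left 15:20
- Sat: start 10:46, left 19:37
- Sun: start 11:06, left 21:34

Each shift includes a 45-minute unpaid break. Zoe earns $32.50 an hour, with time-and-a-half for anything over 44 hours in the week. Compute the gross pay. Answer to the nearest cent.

$1582.75

Wed: 07:05–18:20 = 11 h 15 min; less 45 min break → 10 h 30 min
Thu: 05:17–17:11 = 11 h 54 min; less 45 min break → 11 h 9 min
Fri: 06:55–15:20 = 8 h 25 min; less 45 min break → 7 h 40 min
Sat: 10:46–19:37 = 8 h 51 min; less 45 min break → 8 h 6 min
Sun: 11:06–21:34 = 10 h 28 min; less 45 min break → 9 h 43 min
Total worked: 47 h 8 min = 2828 min.
Regular 44 h 0 min = 2640 min at $32.50/h; overtime 3 h 8 min = 188 min at $48.75/h.
Pay = (2640 × $32.50 + 188 × $48.75) ÷ 60 = $1582.75.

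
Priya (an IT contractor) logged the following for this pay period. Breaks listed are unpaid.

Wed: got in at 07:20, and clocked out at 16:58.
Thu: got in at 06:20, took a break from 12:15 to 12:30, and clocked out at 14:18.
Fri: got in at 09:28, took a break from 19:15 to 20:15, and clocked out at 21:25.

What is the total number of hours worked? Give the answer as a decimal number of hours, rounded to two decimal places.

Wed: 07:20–16:58 = 9 h 38 min
Thu: 06:20–14:18 = 7 h 58 min; less 15 min break → 7 h 43 min
Fri: 09:28–21:25 = 11 h 57 min; less 60 min break → 10 h 57 min
Total: 9 h 38 min + 7 h 43 min + 10 h 57 min = 28 h 18 min.

28.30 hours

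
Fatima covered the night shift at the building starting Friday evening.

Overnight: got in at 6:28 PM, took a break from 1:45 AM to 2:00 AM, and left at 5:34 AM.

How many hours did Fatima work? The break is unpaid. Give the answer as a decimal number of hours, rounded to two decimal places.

10.85 hours

Overnight: 6:28 PM → midnight = 5 h 32 min; midnight → 5:34 AM = 5 h 34 min; span 11 h 6 min; less 15 min break → 10 h 51 min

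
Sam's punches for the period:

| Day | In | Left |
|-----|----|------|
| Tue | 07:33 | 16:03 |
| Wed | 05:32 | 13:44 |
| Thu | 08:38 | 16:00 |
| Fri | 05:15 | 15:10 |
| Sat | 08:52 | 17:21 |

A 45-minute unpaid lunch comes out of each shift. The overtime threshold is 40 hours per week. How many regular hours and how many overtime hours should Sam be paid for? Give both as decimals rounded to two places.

Tue: 07:33–16:03 = 8 h 30 min; less 45 min break → 7 h 45 min
Wed: 05:32–13:44 = 8 h 12 min; less 45 min break → 7 h 27 min
Thu: 08:38–16:00 = 7 h 22 min; less 45 min break → 6 h 37 min
Fri: 05:15–15:10 = 9 h 55 min; less 45 min break → 9 h 10 min
Sat: 08:52–17:21 = 8 h 29 min; less 45 min break → 7 h 44 min
Total worked: 38 h 43 min = 38.72 h.
Threshold 40 h → overtime 0 h 0 min, regular 38 h 43 min.

Regular 38.72 hours, overtime 0.00 hours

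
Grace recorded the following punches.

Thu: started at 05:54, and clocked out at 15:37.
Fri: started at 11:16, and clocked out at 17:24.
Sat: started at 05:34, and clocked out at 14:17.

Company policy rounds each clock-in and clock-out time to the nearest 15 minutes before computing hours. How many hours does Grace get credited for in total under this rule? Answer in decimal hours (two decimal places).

24.50 hours

Thu: in 05:54→06:00, out 15:37→15:30; 9 h 30 min
Fri: in 11:16→11:15, out 17:24→17:30; 6 h 15 min
Sat: in 05:34→05:30, out 14:17→14:15; 8 h 45 min
Total credited: 24 h 30 min.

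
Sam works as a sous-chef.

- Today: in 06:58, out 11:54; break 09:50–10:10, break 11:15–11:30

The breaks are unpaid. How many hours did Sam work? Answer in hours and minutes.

Today: 06:58–11:54 = 4 h 56 min; less 35 min break → 4 h 21 min

4 h 21 min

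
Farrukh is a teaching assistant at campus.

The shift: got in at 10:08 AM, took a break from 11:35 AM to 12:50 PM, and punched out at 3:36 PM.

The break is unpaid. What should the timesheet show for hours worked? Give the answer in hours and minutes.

The shift: 10:08 AM–3:36 PM = 5 h 28 min; less 75 min break → 4 h 13 min

4 h 13 min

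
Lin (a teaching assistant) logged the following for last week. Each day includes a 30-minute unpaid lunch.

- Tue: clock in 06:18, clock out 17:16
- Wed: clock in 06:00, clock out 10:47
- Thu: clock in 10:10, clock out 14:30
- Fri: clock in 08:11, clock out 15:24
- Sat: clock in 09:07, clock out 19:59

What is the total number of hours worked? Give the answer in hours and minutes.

Tue: 06:18–17:16 = 10 h 58 min; less 30 min break → 10 h 28 min
Wed: 06:00–10:47 = 4 h 47 min; less 30 min break → 4 h 17 min
Thu: 10:10–14:30 = 4 h 20 min; less 30 min break → 3 h 50 min
Fri: 08:11–15:24 = 7 h 13 min; less 30 min break → 6 h 43 min
Sat: 09:07–19:59 = 10 h 52 min; less 30 min break → 10 h 22 min
Total: 10 h 28 min + 4 h 17 min + 3 h 50 min + 6 h 43 min + 10 h 22 min = 35 h 40 min.

35 h 40 min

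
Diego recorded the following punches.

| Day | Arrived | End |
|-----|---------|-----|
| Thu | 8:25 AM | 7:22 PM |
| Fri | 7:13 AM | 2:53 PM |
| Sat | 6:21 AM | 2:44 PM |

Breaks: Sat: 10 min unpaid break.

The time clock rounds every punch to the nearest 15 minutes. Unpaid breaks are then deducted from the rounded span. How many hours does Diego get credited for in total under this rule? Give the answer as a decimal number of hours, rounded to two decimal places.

Thu: in 8:25 AM→8:30 AM, out 7:22 PM→7:15 PM; 10 h 45 min
Fri: in 7:13 AM→7:15 AM, out 2:53 PM→3:00 PM; 7 h 45 min
Sat: in 6:21 AM→6:15 AM, out 2:44 PM→2:45 PM; 8 h 30 min − 10 min = 8 h 20 min
Total credited: 26 h 50 min.

26.83 hours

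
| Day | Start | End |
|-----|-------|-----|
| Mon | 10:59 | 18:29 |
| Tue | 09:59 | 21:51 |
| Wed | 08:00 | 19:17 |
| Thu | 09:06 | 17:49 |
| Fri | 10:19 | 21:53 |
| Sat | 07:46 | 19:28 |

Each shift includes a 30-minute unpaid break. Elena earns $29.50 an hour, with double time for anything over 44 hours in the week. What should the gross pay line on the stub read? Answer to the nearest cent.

Mon: 10:59–18:29 = 7 h 30 min; less 30 min break → 7 h 0 min
Tue: 09:59–21:51 = 11 h 52 min; less 30 min break → 11 h 22 min
Wed: 08:00–19:17 = 11 h 17 min; less 30 min break → 10 h 47 min
Thu: 09:06–17:49 = 8 h 43 min; less 30 min break → 8 h 13 min
Fri: 10:19–21:53 = 11 h 34 min; less 30 min break → 11 h 4 min
Sat: 07:46–19:28 = 11 h 42 min; less 30 min break → 11 h 12 min
Total worked: 59 h 38 min = 3578 min.
Regular 44 h 0 min = 2640 min at $29.50/h; overtime 15 h 38 min = 938 min at $59.00/h.
Pay = (2640 × $29.50 + 938 × $59.00) ÷ 60 = $2220.37.

$2220.37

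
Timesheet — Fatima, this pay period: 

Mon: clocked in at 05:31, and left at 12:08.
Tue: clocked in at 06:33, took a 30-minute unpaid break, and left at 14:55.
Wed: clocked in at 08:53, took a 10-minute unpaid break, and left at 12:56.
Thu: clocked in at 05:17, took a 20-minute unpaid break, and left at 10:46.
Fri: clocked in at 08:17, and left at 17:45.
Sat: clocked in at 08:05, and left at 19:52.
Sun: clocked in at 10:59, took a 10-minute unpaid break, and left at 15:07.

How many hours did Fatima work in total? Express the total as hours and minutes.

Mon: 05:31–12:08 = 6 h 37 min
Tue: 06:33–14:55 = 8 h 22 min; less 30 min break → 7 h 52 min
Wed: 08:53–12:56 = 4 h 3 min; less 10 min break → 3 h 53 min
Thu: 05:17–10:46 = 5 h 29 min; less 20 min break → 5 h 9 min
Fri: 08:17–17:45 = 9 h 28 min
Sat: 08:05–19:52 = 11 h 47 min
Sun: 10:59–15:07 = 4 h 8 min; less 10 min break → 3 h 58 min
Total: 6 h 37 min + 7 h 52 min + 3 h 53 min + 5 h 9 min + 9 h 28 min + 11 h 47 min + 3 h 58 min = 48 h 44 min.

48 h 44 min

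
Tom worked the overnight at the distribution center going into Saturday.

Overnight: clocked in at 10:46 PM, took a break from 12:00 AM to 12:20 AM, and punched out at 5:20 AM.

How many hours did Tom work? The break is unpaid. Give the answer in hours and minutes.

6 h 14 min

Overnight: 10:46 PM → midnight = 1 h 14 min; midnight → 5:20 AM = 5 h 20 min; span 6 h 34 min; less 20 min break → 6 h 14 min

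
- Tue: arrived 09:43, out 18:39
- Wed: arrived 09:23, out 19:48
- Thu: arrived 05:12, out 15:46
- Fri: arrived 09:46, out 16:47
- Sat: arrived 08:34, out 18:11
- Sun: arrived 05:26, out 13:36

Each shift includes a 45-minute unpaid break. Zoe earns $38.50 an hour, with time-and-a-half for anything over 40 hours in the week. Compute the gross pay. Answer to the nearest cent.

$2130.01

Tue: 09:43–18:39 = 8 h 56 min; less 45 min break → 8 h 11 min
Wed: 09:23–19:48 = 10 h 25 min; less 45 min break → 9 h 40 min
Thu: 05:12–15:46 = 10 h 34 min; less 45 min break → 9 h 49 min
Fri: 09:46–16:47 = 7 h 1 min; less 45 min break → 6 h 16 min
Sat: 08:34–18:11 = 9 h 37 min; less 45 min break → 8 h 52 min
Sun: 05:26–13:36 = 8 h 10 min; less 45 min break → 7 h 25 min
Total worked: 50 h 13 min = 3013 min.
Regular 40 h 0 min = 2400 min at $38.50/h; overtime 10 h 13 min = 613 min at $57.75/h.
Pay = (2400 × $38.50 + 613 × $57.75) ÷ 60 = $2130.01.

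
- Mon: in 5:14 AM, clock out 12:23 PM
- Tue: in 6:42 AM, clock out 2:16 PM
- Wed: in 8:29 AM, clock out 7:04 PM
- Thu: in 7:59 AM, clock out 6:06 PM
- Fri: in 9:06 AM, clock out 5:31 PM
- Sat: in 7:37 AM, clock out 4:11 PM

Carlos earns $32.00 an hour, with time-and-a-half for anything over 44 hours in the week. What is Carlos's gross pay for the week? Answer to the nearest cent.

$1811.20

Mon: 5:14 AM–12:23 PM = 7 h 9 min
Tue: 6:42 AM–2:16 PM = 7 h 34 min
Wed: 8:29 AM–7:04 PM = 10 h 35 min
Thu: 7:59 AM–6:06 PM = 10 h 7 min
Fri: 9:06 AM–5:31 PM = 8 h 25 min
Sat: 7:37 AM–4:11 PM = 8 h 34 min
Total worked: 52 h 24 min = 3144 min.
Regular 44 h 0 min = 2640 min at $32.00/h; overtime 8 h 24 min = 504 min at $48.00/h.
Pay = (2640 × $32.00 + 504 × $48.00) ÷ 60 = $1811.20.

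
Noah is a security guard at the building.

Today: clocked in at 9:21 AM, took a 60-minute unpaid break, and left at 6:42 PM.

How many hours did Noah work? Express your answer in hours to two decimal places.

8.35 hours

Today: 9:21 AM–6:42 PM = 9 h 21 min; less 60 min break → 8 h 21 min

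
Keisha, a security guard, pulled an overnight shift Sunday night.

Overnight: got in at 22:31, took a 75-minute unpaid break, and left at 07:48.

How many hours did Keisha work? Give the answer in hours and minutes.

Overnight: 22:31 → midnight = 1 h 29 min; midnight → 07:48 = 7 h 48 min; span 9 h 17 min; less 75 min break → 8 h 2 min

8 h 2 min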